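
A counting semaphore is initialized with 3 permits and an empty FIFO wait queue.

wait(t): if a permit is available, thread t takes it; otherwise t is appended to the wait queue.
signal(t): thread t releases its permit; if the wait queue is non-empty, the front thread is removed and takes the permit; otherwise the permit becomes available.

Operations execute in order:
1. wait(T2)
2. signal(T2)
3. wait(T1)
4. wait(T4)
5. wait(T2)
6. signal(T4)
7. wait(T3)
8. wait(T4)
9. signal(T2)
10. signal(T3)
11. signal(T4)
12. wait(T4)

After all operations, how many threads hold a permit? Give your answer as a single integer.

Answer: 2

Derivation:
Step 1: wait(T2) -> count=2 queue=[] holders={T2}
Step 2: signal(T2) -> count=3 queue=[] holders={none}
Step 3: wait(T1) -> count=2 queue=[] holders={T1}
Step 4: wait(T4) -> count=1 queue=[] holders={T1,T4}
Step 5: wait(T2) -> count=0 queue=[] holders={T1,T2,T4}
Step 6: signal(T4) -> count=1 queue=[] holders={T1,T2}
Step 7: wait(T3) -> count=0 queue=[] holders={T1,T2,T3}
Step 8: wait(T4) -> count=0 queue=[T4] holders={T1,T2,T3}
Step 9: signal(T2) -> count=0 queue=[] holders={T1,T3,T4}
Step 10: signal(T3) -> count=1 queue=[] holders={T1,T4}
Step 11: signal(T4) -> count=2 queue=[] holders={T1}
Step 12: wait(T4) -> count=1 queue=[] holders={T1,T4}
Final holders: {T1,T4} -> 2 thread(s)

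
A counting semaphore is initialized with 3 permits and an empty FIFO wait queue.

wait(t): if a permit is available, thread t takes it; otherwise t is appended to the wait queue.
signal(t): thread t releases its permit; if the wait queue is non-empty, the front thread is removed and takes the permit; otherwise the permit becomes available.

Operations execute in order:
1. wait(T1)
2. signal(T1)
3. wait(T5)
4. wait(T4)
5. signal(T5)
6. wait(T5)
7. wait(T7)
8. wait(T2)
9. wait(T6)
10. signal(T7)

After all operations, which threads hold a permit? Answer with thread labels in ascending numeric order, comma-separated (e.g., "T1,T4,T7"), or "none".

Answer: T2,T4,T5

Derivation:
Step 1: wait(T1) -> count=2 queue=[] holders={T1}
Step 2: signal(T1) -> count=3 queue=[] holders={none}
Step 3: wait(T5) -> count=2 queue=[] holders={T5}
Step 4: wait(T4) -> count=1 queue=[] holders={T4,T5}
Step 5: signal(T5) -> count=2 queue=[] holders={T4}
Step 6: wait(T5) -> count=1 queue=[] holders={T4,T5}
Step 7: wait(T7) -> count=0 queue=[] holders={T4,T5,T7}
Step 8: wait(T2) -> count=0 queue=[T2] holders={T4,T5,T7}
Step 9: wait(T6) -> count=0 queue=[T2,T6] holders={T4,T5,T7}
Step 10: signal(T7) -> count=0 queue=[T6] holders={T2,T4,T5}
Final holders: T2,T4,T5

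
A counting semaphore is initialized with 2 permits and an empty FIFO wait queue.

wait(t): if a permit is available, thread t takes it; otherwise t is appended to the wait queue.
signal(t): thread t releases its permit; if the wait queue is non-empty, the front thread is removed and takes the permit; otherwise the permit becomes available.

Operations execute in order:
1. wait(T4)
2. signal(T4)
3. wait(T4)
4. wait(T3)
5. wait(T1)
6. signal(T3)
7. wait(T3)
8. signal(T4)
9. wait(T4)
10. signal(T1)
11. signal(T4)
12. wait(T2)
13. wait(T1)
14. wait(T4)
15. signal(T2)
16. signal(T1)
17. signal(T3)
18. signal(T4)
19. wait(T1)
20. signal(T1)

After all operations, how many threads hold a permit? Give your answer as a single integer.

Step 1: wait(T4) -> count=1 queue=[] holders={T4}
Step 2: signal(T4) -> count=2 queue=[] holders={none}
Step 3: wait(T4) -> count=1 queue=[] holders={T4}
Step 4: wait(T3) -> count=0 queue=[] holders={T3,T4}
Step 5: wait(T1) -> count=0 queue=[T1] holders={T3,T4}
Step 6: signal(T3) -> count=0 queue=[] holders={T1,T4}
Step 7: wait(T3) -> count=0 queue=[T3] holders={T1,T4}
Step 8: signal(T4) -> count=0 queue=[] holders={T1,T3}
Step 9: wait(T4) -> count=0 queue=[T4] holders={T1,T3}
Step 10: signal(T1) -> count=0 queue=[] holders={T3,T4}
Step 11: signal(T4) -> count=1 queue=[] holders={T3}
Step 12: wait(T2) -> count=0 queue=[] holders={T2,T3}
Step 13: wait(T1) -> count=0 queue=[T1] holders={T2,T3}
Step 14: wait(T4) -> count=0 queue=[T1,T4] holders={T2,T3}
Step 15: signal(T2) -> count=0 queue=[T4] holders={T1,T3}
Step 16: signal(T1) -> count=0 queue=[] holders={T3,T4}
Step 17: signal(T3) -> count=1 queue=[] holders={T4}
Step 18: signal(T4) -> count=2 queue=[] holders={none}
Step 19: wait(T1) -> count=1 queue=[] holders={T1}
Step 20: signal(T1) -> count=2 queue=[] holders={none}
Final holders: {none} -> 0 thread(s)

Answer: 0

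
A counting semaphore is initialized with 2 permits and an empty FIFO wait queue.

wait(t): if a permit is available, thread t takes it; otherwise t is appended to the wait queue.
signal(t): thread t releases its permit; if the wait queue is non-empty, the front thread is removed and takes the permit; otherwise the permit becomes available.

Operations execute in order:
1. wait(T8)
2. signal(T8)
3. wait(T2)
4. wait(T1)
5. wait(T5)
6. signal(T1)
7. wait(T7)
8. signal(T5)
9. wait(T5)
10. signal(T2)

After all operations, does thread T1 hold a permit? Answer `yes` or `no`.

Answer: no

Derivation:
Step 1: wait(T8) -> count=1 queue=[] holders={T8}
Step 2: signal(T8) -> count=2 queue=[] holders={none}
Step 3: wait(T2) -> count=1 queue=[] holders={T2}
Step 4: wait(T1) -> count=0 queue=[] holders={T1,T2}
Step 5: wait(T5) -> count=0 queue=[T5] holders={T1,T2}
Step 6: signal(T1) -> count=0 queue=[] holders={T2,T5}
Step 7: wait(T7) -> count=0 queue=[T7] holders={T2,T5}
Step 8: signal(T5) -> count=0 queue=[] holders={T2,T7}
Step 9: wait(T5) -> count=0 queue=[T5] holders={T2,T7}
Step 10: signal(T2) -> count=0 queue=[] holders={T5,T7}
Final holders: {T5,T7} -> T1 not in holders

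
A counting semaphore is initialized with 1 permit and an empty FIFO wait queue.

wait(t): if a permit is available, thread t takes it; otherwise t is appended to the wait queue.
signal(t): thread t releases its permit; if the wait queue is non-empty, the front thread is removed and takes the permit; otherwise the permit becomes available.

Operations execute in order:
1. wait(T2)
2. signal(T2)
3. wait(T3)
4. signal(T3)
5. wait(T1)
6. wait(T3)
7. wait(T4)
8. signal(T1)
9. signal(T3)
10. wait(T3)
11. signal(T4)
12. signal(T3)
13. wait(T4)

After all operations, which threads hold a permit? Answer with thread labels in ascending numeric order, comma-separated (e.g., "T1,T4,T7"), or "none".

Step 1: wait(T2) -> count=0 queue=[] holders={T2}
Step 2: signal(T2) -> count=1 queue=[] holders={none}
Step 3: wait(T3) -> count=0 queue=[] holders={T3}
Step 4: signal(T3) -> count=1 queue=[] holders={none}
Step 5: wait(T1) -> count=0 queue=[] holders={T1}
Step 6: wait(T3) -> count=0 queue=[T3] holders={T1}
Step 7: wait(T4) -> count=0 queue=[T3,T4] holders={T1}
Step 8: signal(T1) -> count=0 queue=[T4] holders={T3}
Step 9: signal(T3) -> count=0 queue=[] holders={T4}
Step 10: wait(T3) -> count=0 queue=[T3] holders={T4}
Step 11: signal(T4) -> count=0 queue=[] holders={T3}
Step 12: signal(T3) -> count=1 queue=[] holders={none}
Step 13: wait(T4) -> count=0 queue=[] holders={T4}
Final holders: T4

Answer: T4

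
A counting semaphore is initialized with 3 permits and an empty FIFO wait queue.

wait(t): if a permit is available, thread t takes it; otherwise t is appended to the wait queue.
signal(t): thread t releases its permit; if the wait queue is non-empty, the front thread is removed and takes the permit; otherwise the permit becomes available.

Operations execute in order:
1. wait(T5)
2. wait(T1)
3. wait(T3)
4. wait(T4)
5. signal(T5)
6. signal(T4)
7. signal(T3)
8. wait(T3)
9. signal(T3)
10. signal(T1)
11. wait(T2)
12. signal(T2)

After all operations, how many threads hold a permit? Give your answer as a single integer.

Answer: 0

Derivation:
Step 1: wait(T5) -> count=2 queue=[] holders={T5}
Step 2: wait(T1) -> count=1 queue=[] holders={T1,T5}
Step 3: wait(T3) -> count=0 queue=[] holders={T1,T3,T5}
Step 4: wait(T4) -> count=0 queue=[T4] holders={T1,T3,T5}
Step 5: signal(T5) -> count=0 queue=[] holders={T1,T3,T4}
Step 6: signal(T4) -> count=1 queue=[] holders={T1,T3}
Step 7: signal(T3) -> count=2 queue=[] holders={T1}
Step 8: wait(T3) -> count=1 queue=[] holders={T1,T3}
Step 9: signal(T3) -> count=2 queue=[] holders={T1}
Step 10: signal(T1) -> count=3 queue=[] holders={none}
Step 11: wait(T2) -> count=2 queue=[] holders={T2}
Step 12: signal(T2) -> count=3 queue=[] holders={none}
Final holders: {none} -> 0 thread(s)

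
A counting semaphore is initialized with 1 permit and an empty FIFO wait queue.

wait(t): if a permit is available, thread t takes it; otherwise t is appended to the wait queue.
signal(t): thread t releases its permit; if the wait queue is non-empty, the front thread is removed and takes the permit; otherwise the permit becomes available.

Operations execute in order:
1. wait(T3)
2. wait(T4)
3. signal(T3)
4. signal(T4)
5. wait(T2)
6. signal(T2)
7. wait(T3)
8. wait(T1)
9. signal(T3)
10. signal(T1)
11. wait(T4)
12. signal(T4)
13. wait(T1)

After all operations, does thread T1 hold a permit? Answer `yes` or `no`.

Answer: yes

Derivation:
Step 1: wait(T3) -> count=0 queue=[] holders={T3}
Step 2: wait(T4) -> count=0 queue=[T4] holders={T3}
Step 3: signal(T3) -> count=0 queue=[] holders={T4}
Step 4: signal(T4) -> count=1 queue=[] holders={none}
Step 5: wait(T2) -> count=0 queue=[] holders={T2}
Step 6: signal(T2) -> count=1 queue=[] holders={none}
Step 7: wait(T3) -> count=0 queue=[] holders={T3}
Step 8: wait(T1) -> count=0 queue=[T1] holders={T3}
Step 9: signal(T3) -> count=0 queue=[] holders={T1}
Step 10: signal(T1) -> count=1 queue=[] holders={none}
Step 11: wait(T4) -> count=0 queue=[] holders={T4}
Step 12: signal(T4) -> count=1 queue=[] holders={none}
Step 13: wait(T1) -> count=0 queue=[] holders={T1}
Final holders: {T1} -> T1 in holders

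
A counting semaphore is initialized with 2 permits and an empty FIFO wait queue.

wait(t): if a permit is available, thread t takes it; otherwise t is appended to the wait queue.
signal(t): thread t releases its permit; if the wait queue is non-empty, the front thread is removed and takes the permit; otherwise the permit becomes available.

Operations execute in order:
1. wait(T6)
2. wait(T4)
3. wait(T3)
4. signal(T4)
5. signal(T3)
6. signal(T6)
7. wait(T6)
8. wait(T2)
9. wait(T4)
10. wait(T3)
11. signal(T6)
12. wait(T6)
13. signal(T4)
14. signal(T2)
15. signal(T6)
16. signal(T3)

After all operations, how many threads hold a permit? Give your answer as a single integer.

Step 1: wait(T6) -> count=1 queue=[] holders={T6}
Step 2: wait(T4) -> count=0 queue=[] holders={T4,T6}
Step 3: wait(T3) -> count=0 queue=[T3] holders={T4,T6}
Step 4: signal(T4) -> count=0 queue=[] holders={T3,T6}
Step 5: signal(T3) -> count=1 queue=[] holders={T6}
Step 6: signal(T6) -> count=2 queue=[] holders={none}
Step 7: wait(T6) -> count=1 queue=[] holders={T6}
Step 8: wait(T2) -> count=0 queue=[] holders={T2,T6}
Step 9: wait(T4) -> count=0 queue=[T4] holders={T2,T6}
Step 10: wait(T3) -> count=0 queue=[T4,T3] holders={T2,T6}
Step 11: signal(T6) -> count=0 queue=[T3] holders={T2,T4}
Step 12: wait(T6) -> count=0 queue=[T3,T6] holders={T2,T4}
Step 13: signal(T4) -> count=0 queue=[T6] holders={T2,T3}
Step 14: signal(T2) -> count=0 queue=[] holders={T3,T6}
Step 15: signal(T6) -> count=1 queue=[] holders={T3}
Step 16: signal(T3) -> count=2 queue=[] holders={none}
Final holders: {none} -> 0 thread(s)

Answer: 0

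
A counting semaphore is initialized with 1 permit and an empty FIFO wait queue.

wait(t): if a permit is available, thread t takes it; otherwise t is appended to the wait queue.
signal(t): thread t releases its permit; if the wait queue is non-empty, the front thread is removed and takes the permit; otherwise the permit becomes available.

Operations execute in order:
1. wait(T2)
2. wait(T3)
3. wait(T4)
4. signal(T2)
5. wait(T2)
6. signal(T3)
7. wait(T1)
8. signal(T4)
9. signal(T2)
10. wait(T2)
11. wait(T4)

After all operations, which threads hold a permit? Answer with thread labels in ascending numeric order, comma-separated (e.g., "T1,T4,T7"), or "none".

Step 1: wait(T2) -> count=0 queue=[] holders={T2}
Step 2: wait(T3) -> count=0 queue=[T3] holders={T2}
Step 3: wait(T4) -> count=0 queue=[T3,T4] holders={T2}
Step 4: signal(T2) -> count=0 queue=[T4] holders={T3}
Step 5: wait(T2) -> count=0 queue=[T4,T2] holders={T3}
Step 6: signal(T3) -> count=0 queue=[T2] holders={T4}
Step 7: wait(T1) -> count=0 queue=[T2,T1] holders={T4}
Step 8: signal(T4) -> count=0 queue=[T1] holders={T2}
Step 9: signal(T2) -> count=0 queue=[] holders={T1}
Step 10: wait(T2) -> count=0 queue=[T2] holders={T1}
Step 11: wait(T4) -> count=0 queue=[T2,T4] holders={T1}
Final holders: T1

Answer: T1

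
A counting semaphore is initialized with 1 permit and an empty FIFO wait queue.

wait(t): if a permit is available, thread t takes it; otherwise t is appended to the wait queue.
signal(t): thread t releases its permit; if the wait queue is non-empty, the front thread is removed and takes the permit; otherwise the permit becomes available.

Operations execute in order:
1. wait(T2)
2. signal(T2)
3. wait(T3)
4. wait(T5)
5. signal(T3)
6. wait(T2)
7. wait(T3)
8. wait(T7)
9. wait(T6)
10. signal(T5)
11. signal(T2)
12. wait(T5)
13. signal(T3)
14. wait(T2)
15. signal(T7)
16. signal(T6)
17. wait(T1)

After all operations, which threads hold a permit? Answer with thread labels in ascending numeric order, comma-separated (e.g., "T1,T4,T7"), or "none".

Answer: T5

Derivation:
Step 1: wait(T2) -> count=0 queue=[] holders={T2}
Step 2: signal(T2) -> count=1 queue=[] holders={none}
Step 3: wait(T3) -> count=0 queue=[] holders={T3}
Step 4: wait(T5) -> count=0 queue=[T5] holders={T3}
Step 5: signal(T3) -> count=0 queue=[] holders={T5}
Step 6: wait(T2) -> count=0 queue=[T2] holders={T5}
Step 7: wait(T3) -> count=0 queue=[T2,T3] holders={T5}
Step 8: wait(T7) -> count=0 queue=[T2,T3,T7] holders={T5}
Step 9: wait(T6) -> count=0 queue=[T2,T3,T7,T6] holders={T5}
Step 10: signal(T5) -> count=0 queue=[T3,T7,T6] holders={T2}
Step 11: signal(T2) -> count=0 queue=[T7,T6] holders={T3}
Step 12: wait(T5) -> count=0 queue=[T7,T6,T5] holders={T3}
Step 13: signal(T3) -> count=0 queue=[T6,T5] holders={T7}
Step 14: wait(T2) -> count=0 queue=[T6,T5,T2] holders={T7}
Step 15: signal(T7) -> count=0 queue=[T5,T2] holders={T6}
Step 16: signal(T6) -> count=0 queue=[T2] holders={T5}
Step 17: wait(T1) -> count=0 queue=[T2,T1] holders={T5}
Final holders: T5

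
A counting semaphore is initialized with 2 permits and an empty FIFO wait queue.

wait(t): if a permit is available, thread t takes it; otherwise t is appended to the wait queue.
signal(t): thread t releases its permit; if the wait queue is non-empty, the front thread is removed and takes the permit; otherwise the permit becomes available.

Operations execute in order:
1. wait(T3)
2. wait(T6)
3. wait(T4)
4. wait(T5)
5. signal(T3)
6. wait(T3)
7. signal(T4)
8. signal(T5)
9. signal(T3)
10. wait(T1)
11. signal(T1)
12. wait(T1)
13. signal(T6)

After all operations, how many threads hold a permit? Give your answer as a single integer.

Answer: 1

Derivation:
Step 1: wait(T3) -> count=1 queue=[] holders={T3}
Step 2: wait(T6) -> count=0 queue=[] holders={T3,T6}
Step 3: wait(T4) -> count=0 queue=[T4] holders={T3,T6}
Step 4: wait(T5) -> count=0 queue=[T4,T5] holders={T3,T6}
Step 5: signal(T3) -> count=0 queue=[T5] holders={T4,T6}
Step 6: wait(T3) -> count=0 queue=[T5,T3] holders={T4,T6}
Step 7: signal(T4) -> count=0 queue=[T3] holders={T5,T6}
Step 8: signal(T5) -> count=0 queue=[] holders={T3,T6}
Step 9: signal(T3) -> count=1 queue=[] holders={T6}
Step 10: wait(T1) -> count=0 queue=[] holders={T1,T6}
Step 11: signal(T1) -> count=1 queue=[] holders={T6}
Step 12: wait(T1) -> count=0 queue=[] holders={T1,T6}
Step 13: signal(T6) -> count=1 queue=[] holders={T1}
Final holders: {T1} -> 1 thread(s)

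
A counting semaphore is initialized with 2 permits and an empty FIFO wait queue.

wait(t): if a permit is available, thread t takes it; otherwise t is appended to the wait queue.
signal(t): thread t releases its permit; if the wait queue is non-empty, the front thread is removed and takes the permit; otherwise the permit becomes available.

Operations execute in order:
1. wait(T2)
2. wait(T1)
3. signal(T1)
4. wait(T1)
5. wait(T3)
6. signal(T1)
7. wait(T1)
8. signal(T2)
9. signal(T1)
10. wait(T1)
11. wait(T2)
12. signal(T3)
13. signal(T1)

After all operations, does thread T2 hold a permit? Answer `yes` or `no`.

Answer: yes

Derivation:
Step 1: wait(T2) -> count=1 queue=[] holders={T2}
Step 2: wait(T1) -> count=0 queue=[] holders={T1,T2}
Step 3: signal(T1) -> count=1 queue=[] holders={T2}
Step 4: wait(T1) -> count=0 queue=[] holders={T1,T2}
Step 5: wait(T3) -> count=0 queue=[T3] holders={T1,T2}
Step 6: signal(T1) -> count=0 queue=[] holders={T2,T3}
Step 7: wait(T1) -> count=0 queue=[T1] holders={T2,T3}
Step 8: signal(T2) -> count=0 queue=[] holders={T1,T3}
Step 9: signal(T1) -> count=1 queue=[] holders={T3}
Step 10: wait(T1) -> count=0 queue=[] holders={T1,T3}
Step 11: wait(T2) -> count=0 queue=[T2] holders={T1,T3}
Step 12: signal(T3) -> count=0 queue=[] holders={T1,T2}
Step 13: signal(T1) -> count=1 queue=[] holders={T2}
Final holders: {T2} -> T2 in holders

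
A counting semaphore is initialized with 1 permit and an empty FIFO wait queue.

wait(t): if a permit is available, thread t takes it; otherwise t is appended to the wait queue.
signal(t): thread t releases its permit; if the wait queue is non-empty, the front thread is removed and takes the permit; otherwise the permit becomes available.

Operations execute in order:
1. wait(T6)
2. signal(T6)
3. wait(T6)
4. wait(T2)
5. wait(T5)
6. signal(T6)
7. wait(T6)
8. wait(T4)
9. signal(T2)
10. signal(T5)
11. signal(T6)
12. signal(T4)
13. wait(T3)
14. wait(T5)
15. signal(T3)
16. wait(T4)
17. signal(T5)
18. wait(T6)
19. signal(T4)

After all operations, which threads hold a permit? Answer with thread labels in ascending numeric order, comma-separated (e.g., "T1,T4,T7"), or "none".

Answer: T6

Derivation:
Step 1: wait(T6) -> count=0 queue=[] holders={T6}
Step 2: signal(T6) -> count=1 queue=[] holders={none}
Step 3: wait(T6) -> count=0 queue=[] holders={T6}
Step 4: wait(T2) -> count=0 queue=[T2] holders={T6}
Step 5: wait(T5) -> count=0 queue=[T2,T5] holders={T6}
Step 6: signal(T6) -> count=0 queue=[T5] holders={T2}
Step 7: wait(T6) -> count=0 queue=[T5,T6] holders={T2}
Step 8: wait(T4) -> count=0 queue=[T5,T6,T4] holders={T2}
Step 9: signal(T2) -> count=0 queue=[T6,T4] holders={T5}
Step 10: signal(T5) -> count=0 queue=[T4] holders={T6}
Step 11: signal(T6) -> count=0 queue=[] holders={T4}
Step 12: signal(T4) -> count=1 queue=[] holders={none}
Step 13: wait(T3) -> count=0 queue=[] holders={T3}
Step 14: wait(T5) -> count=0 queue=[T5] holders={T3}
Step 15: signal(T3) -> count=0 queue=[] holders={T5}
Step 16: wait(T4) -> count=0 queue=[T4] holders={T5}
Step 17: signal(T5) -> count=0 queue=[] holders={T4}
Step 18: wait(T6) -> count=0 queue=[T6] holders={T4}
Step 19: signal(T4) -> count=0 queue=[] holders={T6}
Final holders: T6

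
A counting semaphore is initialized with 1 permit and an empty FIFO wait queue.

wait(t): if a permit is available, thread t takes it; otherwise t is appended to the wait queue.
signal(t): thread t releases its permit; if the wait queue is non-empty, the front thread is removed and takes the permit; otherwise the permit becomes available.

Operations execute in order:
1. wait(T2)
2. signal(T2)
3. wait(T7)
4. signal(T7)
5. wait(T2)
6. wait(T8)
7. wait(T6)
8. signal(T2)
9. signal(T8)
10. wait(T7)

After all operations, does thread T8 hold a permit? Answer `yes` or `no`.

Answer: no

Derivation:
Step 1: wait(T2) -> count=0 queue=[] holders={T2}
Step 2: signal(T2) -> count=1 queue=[] holders={none}
Step 3: wait(T7) -> count=0 queue=[] holders={T7}
Step 4: signal(T7) -> count=1 queue=[] holders={none}
Step 5: wait(T2) -> count=0 queue=[] holders={T2}
Step 6: wait(T8) -> count=0 queue=[T8] holders={T2}
Step 7: wait(T6) -> count=0 queue=[T8,T6] holders={T2}
Step 8: signal(T2) -> count=0 queue=[T6] holders={T8}
Step 9: signal(T8) -> count=0 queue=[] holders={T6}
Step 10: wait(T7) -> count=0 queue=[T7] holders={T6}
Final holders: {T6} -> T8 not in holders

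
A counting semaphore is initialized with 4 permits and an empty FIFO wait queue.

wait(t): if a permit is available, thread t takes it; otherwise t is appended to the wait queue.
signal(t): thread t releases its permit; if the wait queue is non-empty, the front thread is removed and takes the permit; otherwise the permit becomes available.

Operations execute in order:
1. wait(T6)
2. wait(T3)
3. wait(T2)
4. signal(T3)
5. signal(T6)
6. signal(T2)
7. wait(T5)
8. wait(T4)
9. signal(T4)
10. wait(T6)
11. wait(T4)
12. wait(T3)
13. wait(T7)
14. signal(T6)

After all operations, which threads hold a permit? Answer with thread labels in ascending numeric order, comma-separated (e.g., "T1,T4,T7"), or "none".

Answer: T3,T4,T5,T7

Derivation:
Step 1: wait(T6) -> count=3 queue=[] holders={T6}
Step 2: wait(T3) -> count=2 queue=[] holders={T3,T6}
Step 3: wait(T2) -> count=1 queue=[] holders={T2,T3,T6}
Step 4: signal(T3) -> count=2 queue=[] holders={T2,T6}
Step 5: signal(T6) -> count=3 queue=[] holders={T2}
Step 6: signal(T2) -> count=4 queue=[] holders={none}
Step 7: wait(T5) -> count=3 queue=[] holders={T5}
Step 8: wait(T4) -> count=2 queue=[] holders={T4,T5}
Step 9: signal(T4) -> count=3 queue=[] holders={T5}
Step 10: wait(T6) -> count=2 queue=[] holders={T5,T6}
Step 11: wait(T4) -> count=1 queue=[] holders={T4,T5,T6}
Step 12: wait(T3) -> count=0 queue=[] holders={T3,T4,T5,T6}
Step 13: wait(T7) -> count=0 queue=[T7] holders={T3,T4,T5,T6}
Step 14: signal(T6) -> count=0 queue=[] holders={T3,T4,T5,T7}
Final holders: T3,T4,T5,T7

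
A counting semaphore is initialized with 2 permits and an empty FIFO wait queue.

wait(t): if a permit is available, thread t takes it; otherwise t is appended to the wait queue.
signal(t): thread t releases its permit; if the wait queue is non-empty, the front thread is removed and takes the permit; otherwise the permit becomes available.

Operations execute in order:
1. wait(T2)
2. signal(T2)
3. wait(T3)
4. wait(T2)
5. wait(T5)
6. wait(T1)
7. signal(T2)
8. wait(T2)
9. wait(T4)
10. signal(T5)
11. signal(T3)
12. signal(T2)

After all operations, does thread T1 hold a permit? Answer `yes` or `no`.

Answer: yes

Derivation:
Step 1: wait(T2) -> count=1 queue=[] holders={T2}
Step 2: signal(T2) -> count=2 queue=[] holders={none}
Step 3: wait(T3) -> count=1 queue=[] holders={T3}
Step 4: wait(T2) -> count=0 queue=[] holders={T2,T3}
Step 5: wait(T5) -> count=0 queue=[T5] holders={T2,T3}
Step 6: wait(T1) -> count=0 queue=[T5,T1] holders={T2,T3}
Step 7: signal(T2) -> count=0 queue=[T1] holders={T3,T5}
Step 8: wait(T2) -> count=0 queue=[T1,T2] holders={T3,T5}
Step 9: wait(T4) -> count=0 queue=[T1,T2,T4] holders={T3,T5}
Step 10: signal(T5) -> count=0 queue=[T2,T4] holders={T1,T3}
Step 11: signal(T3) -> count=0 queue=[T4] holders={T1,T2}
Step 12: signal(T2) -> count=0 queue=[] holders={T1,T4}
Final holders: {T1,T4} -> T1 in holders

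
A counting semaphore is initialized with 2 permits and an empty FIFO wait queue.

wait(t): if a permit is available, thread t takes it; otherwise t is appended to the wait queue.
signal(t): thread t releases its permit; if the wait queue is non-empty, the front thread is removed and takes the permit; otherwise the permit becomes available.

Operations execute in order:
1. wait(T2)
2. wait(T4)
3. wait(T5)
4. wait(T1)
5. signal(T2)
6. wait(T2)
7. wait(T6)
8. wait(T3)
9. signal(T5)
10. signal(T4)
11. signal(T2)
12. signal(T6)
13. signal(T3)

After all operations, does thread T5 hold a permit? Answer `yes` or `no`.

Step 1: wait(T2) -> count=1 queue=[] holders={T2}
Step 2: wait(T4) -> count=0 queue=[] holders={T2,T4}
Step 3: wait(T5) -> count=0 queue=[T5] holders={T2,T4}
Step 4: wait(T1) -> count=0 queue=[T5,T1] holders={T2,T4}
Step 5: signal(T2) -> count=0 queue=[T1] holders={T4,T5}
Step 6: wait(T2) -> count=0 queue=[T1,T2] holders={T4,T5}
Step 7: wait(T6) -> count=0 queue=[T1,T2,T6] holders={T4,T5}
Step 8: wait(T3) -> count=0 queue=[T1,T2,T6,T3] holders={T4,T5}
Step 9: signal(T5) -> count=0 queue=[T2,T6,T3] holders={T1,T4}
Step 10: signal(T4) -> count=0 queue=[T6,T3] holders={T1,T2}
Step 11: signal(T2) -> count=0 queue=[T3] holders={T1,T6}
Step 12: signal(T6) -> count=0 queue=[] holders={T1,T3}
Step 13: signal(T3) -> count=1 queue=[] holders={T1}
Final holders: {T1} -> T5 not in holders

Answer: no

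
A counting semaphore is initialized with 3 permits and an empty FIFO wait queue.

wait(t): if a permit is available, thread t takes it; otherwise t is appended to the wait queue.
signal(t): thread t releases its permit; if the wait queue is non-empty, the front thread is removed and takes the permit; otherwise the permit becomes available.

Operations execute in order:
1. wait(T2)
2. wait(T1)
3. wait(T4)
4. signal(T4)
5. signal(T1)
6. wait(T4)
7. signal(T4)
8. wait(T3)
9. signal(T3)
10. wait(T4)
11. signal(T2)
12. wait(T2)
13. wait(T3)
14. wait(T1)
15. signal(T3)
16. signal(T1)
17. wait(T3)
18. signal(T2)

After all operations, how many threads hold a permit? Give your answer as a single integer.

Answer: 2

Derivation:
Step 1: wait(T2) -> count=2 queue=[] holders={T2}
Step 2: wait(T1) -> count=1 queue=[] holders={T1,T2}
Step 3: wait(T4) -> count=0 queue=[] holders={T1,T2,T4}
Step 4: signal(T4) -> count=1 queue=[] holders={T1,T2}
Step 5: signal(T1) -> count=2 queue=[] holders={T2}
Step 6: wait(T4) -> count=1 queue=[] holders={T2,T4}
Step 7: signal(T4) -> count=2 queue=[] holders={T2}
Step 8: wait(T3) -> count=1 queue=[] holders={T2,T3}
Step 9: signal(T3) -> count=2 queue=[] holders={T2}
Step 10: wait(T4) -> count=1 queue=[] holders={T2,T4}
Step 11: signal(T2) -> count=2 queue=[] holders={T4}
Step 12: wait(T2) -> count=1 queue=[] holders={T2,T4}
Step 13: wait(T3) -> count=0 queue=[] holders={T2,T3,T4}
Step 14: wait(T1) -> count=0 queue=[T1] holders={T2,T3,T4}
Step 15: signal(T3) -> count=0 queue=[] holders={T1,T2,T4}
Step 16: signal(T1) -> count=1 queue=[] holders={T2,T4}
Step 17: wait(T3) -> count=0 queue=[] holders={T2,T3,T4}
Step 18: signal(T2) -> count=1 queue=[] holders={T3,T4}
Final holders: {T3,T4} -> 2 thread(s)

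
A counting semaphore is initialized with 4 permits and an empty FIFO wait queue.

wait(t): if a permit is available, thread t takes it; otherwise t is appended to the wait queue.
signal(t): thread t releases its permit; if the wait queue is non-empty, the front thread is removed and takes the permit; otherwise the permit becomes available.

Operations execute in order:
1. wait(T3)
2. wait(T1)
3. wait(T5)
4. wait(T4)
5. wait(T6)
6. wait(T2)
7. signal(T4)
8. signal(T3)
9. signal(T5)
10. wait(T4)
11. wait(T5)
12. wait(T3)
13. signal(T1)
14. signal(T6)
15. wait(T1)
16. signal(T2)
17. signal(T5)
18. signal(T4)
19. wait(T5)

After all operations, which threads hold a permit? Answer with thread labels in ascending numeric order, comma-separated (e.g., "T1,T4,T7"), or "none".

Step 1: wait(T3) -> count=3 queue=[] holders={T3}
Step 2: wait(T1) -> count=2 queue=[] holders={T1,T3}
Step 3: wait(T5) -> count=1 queue=[] holders={T1,T3,T5}
Step 4: wait(T4) -> count=0 queue=[] holders={T1,T3,T4,T5}
Step 5: wait(T6) -> count=0 queue=[T6] holders={T1,T3,T4,T5}
Step 6: wait(T2) -> count=0 queue=[T6,T2] holders={T1,T3,T4,T5}
Step 7: signal(T4) -> count=0 queue=[T2] holders={T1,T3,T5,T6}
Step 8: signal(T3) -> count=0 queue=[] holders={T1,T2,T5,T6}
Step 9: signal(T5) -> count=1 queue=[] holders={T1,T2,T6}
Step 10: wait(T4) -> count=0 queue=[] holders={T1,T2,T4,T6}
Step 11: wait(T5) -> count=0 queue=[T5] holders={T1,T2,T4,T6}
Step 12: wait(T3) -> count=0 queue=[T5,T3] holders={T1,T2,T4,T6}
Step 13: signal(T1) -> count=0 queue=[T3] holders={T2,T4,T5,T6}
Step 14: signal(T6) -> count=0 queue=[] holders={T2,T3,T4,T5}
Step 15: wait(T1) -> count=0 queue=[T1] holders={T2,T3,T4,T5}
Step 16: signal(T2) -> count=0 queue=[] holders={T1,T3,T4,T5}
Step 17: signal(T5) -> count=1 queue=[] holders={T1,T3,T4}
Step 18: signal(T4) -> count=2 queue=[] holders={T1,T3}
Step 19: wait(T5) -> count=1 queue=[] holders={T1,T3,T5}
Final holders: T1,T3,T5

Answer: T1,T3,T5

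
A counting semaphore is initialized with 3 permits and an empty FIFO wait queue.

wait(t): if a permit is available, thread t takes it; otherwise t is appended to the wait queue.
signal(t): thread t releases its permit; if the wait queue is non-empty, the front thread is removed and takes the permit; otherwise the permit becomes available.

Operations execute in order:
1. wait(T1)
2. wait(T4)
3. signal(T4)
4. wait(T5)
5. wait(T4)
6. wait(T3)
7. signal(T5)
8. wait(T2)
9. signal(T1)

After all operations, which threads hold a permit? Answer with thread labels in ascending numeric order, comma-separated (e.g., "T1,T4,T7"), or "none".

Step 1: wait(T1) -> count=2 queue=[] holders={T1}
Step 2: wait(T4) -> count=1 queue=[] holders={T1,T4}
Step 3: signal(T4) -> count=2 queue=[] holders={T1}
Step 4: wait(T5) -> count=1 queue=[] holders={T1,T5}
Step 5: wait(T4) -> count=0 queue=[] holders={T1,T4,T5}
Step 6: wait(T3) -> count=0 queue=[T3] holders={T1,T4,T5}
Step 7: signal(T5) -> count=0 queue=[] holders={T1,T3,T4}
Step 8: wait(T2) -> count=0 queue=[T2] holders={T1,T3,T4}
Step 9: signal(T1) -> count=0 queue=[] holders={T2,T3,T4}
Final holders: T2,T3,T4

Answer: T2,T3,T4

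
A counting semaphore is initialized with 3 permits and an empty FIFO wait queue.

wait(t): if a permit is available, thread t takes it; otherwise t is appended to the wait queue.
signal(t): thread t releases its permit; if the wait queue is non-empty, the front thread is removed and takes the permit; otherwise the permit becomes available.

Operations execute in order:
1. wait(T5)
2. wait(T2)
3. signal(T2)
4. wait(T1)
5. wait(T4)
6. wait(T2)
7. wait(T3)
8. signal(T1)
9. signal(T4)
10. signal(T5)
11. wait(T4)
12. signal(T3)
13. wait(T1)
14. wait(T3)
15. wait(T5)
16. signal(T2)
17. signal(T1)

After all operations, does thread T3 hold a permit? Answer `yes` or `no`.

Step 1: wait(T5) -> count=2 queue=[] holders={T5}
Step 2: wait(T2) -> count=1 queue=[] holders={T2,T5}
Step 3: signal(T2) -> count=2 queue=[] holders={T5}
Step 4: wait(T1) -> count=1 queue=[] holders={T1,T5}
Step 5: wait(T4) -> count=0 queue=[] holders={T1,T4,T5}
Step 6: wait(T2) -> count=0 queue=[T2] holders={T1,T4,T5}
Step 7: wait(T3) -> count=0 queue=[T2,T3] holders={T1,T4,T5}
Step 8: signal(T1) -> count=0 queue=[T3] holders={T2,T4,T5}
Step 9: signal(T4) -> count=0 queue=[] holders={T2,T3,T5}
Step 10: signal(T5) -> count=1 queue=[] holders={T2,T3}
Step 11: wait(T4) -> count=0 queue=[] holders={T2,T3,T4}
Step 12: signal(T3) -> count=1 queue=[] holders={T2,T4}
Step 13: wait(T1) -> count=0 queue=[] holders={T1,T2,T4}
Step 14: wait(T3) -> count=0 queue=[T3] holders={T1,T2,T4}
Step 15: wait(T5) -> count=0 queue=[T3,T5] holders={T1,T2,T4}
Step 16: signal(T2) -> count=0 queue=[T5] holders={T1,T3,T4}
Step 17: signal(T1) -> count=0 queue=[] holders={T3,T4,T5}
Final holders: {T3,T4,T5} -> T3 in holders

Answer: yes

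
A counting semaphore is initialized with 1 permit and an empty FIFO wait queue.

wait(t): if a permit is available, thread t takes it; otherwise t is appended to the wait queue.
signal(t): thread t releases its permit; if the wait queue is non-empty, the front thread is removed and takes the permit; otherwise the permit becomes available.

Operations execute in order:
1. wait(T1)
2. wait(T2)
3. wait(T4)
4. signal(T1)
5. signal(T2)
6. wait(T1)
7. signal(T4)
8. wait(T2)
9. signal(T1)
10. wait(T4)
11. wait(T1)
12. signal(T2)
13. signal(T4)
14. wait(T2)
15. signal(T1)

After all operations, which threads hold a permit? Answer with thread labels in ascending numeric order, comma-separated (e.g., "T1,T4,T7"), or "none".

Step 1: wait(T1) -> count=0 queue=[] holders={T1}
Step 2: wait(T2) -> count=0 queue=[T2] holders={T1}
Step 3: wait(T4) -> count=0 queue=[T2,T4] holders={T1}
Step 4: signal(T1) -> count=0 queue=[T4] holders={T2}
Step 5: signal(T2) -> count=0 queue=[] holders={T4}
Step 6: wait(T1) -> count=0 queue=[T1] holders={T4}
Step 7: signal(T4) -> count=0 queue=[] holders={T1}
Step 8: wait(T2) -> count=0 queue=[T2] holders={T1}
Step 9: signal(T1) -> count=0 queue=[] holders={T2}
Step 10: wait(T4) -> count=0 queue=[T4] holders={T2}
Step 11: wait(T1) -> count=0 queue=[T4,T1] holders={T2}
Step 12: signal(T2) -> count=0 queue=[T1] holders={T4}
Step 13: signal(T4) -> count=0 queue=[] holders={T1}
Step 14: wait(T2) -> count=0 queue=[T2] holders={T1}
Step 15: signal(T1) -> count=0 queue=[] holders={T2}
Final holders: T2

Answer: T2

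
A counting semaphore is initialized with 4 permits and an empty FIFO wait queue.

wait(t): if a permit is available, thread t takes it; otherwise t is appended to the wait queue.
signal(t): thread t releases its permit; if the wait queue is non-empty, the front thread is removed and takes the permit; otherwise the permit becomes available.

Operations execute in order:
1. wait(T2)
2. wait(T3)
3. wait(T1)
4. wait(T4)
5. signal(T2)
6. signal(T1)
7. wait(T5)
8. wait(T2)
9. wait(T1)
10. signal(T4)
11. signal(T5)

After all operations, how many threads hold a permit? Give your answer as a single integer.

Answer: 3

Derivation:
Step 1: wait(T2) -> count=3 queue=[] holders={T2}
Step 2: wait(T3) -> count=2 queue=[] holders={T2,T3}
Step 3: wait(T1) -> count=1 queue=[] holders={T1,T2,T3}
Step 4: wait(T4) -> count=0 queue=[] holders={T1,T2,T3,T4}
Step 5: signal(T2) -> count=1 queue=[] holders={T1,T3,T4}
Step 6: signal(T1) -> count=2 queue=[] holders={T3,T4}
Step 7: wait(T5) -> count=1 queue=[] holders={T3,T4,T5}
Step 8: wait(T2) -> count=0 queue=[] holders={T2,T3,T4,T5}
Step 9: wait(T1) -> count=0 queue=[T1] holders={T2,T3,T4,T5}
Step 10: signal(T4) -> count=0 queue=[] holders={T1,T2,T3,T5}
Step 11: signal(T5) -> count=1 queue=[] holders={T1,T2,T3}
Final holders: {T1,T2,T3} -> 3 thread(s)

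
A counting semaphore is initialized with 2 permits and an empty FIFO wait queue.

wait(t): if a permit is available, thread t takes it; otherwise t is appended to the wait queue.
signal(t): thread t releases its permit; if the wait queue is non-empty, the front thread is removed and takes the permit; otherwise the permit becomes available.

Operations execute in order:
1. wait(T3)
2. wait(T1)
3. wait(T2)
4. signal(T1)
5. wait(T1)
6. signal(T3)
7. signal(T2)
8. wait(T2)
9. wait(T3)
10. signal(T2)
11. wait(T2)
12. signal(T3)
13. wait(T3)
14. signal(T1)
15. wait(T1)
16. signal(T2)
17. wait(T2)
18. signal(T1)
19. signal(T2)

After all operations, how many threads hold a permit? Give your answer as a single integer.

Step 1: wait(T3) -> count=1 queue=[] holders={T3}
Step 2: wait(T1) -> count=0 queue=[] holders={T1,T3}
Step 3: wait(T2) -> count=0 queue=[T2] holders={T1,T3}
Step 4: signal(T1) -> count=0 queue=[] holders={T2,T3}
Step 5: wait(T1) -> count=0 queue=[T1] holders={T2,T3}
Step 6: signal(T3) -> count=0 queue=[] holders={T1,T2}
Step 7: signal(T2) -> count=1 queue=[] holders={T1}
Step 8: wait(T2) -> count=0 queue=[] holders={T1,T2}
Step 9: wait(T3) -> count=0 queue=[T3] holders={T1,T2}
Step 10: signal(T2) -> count=0 queue=[] holders={T1,T3}
Step 11: wait(T2) -> count=0 queue=[T2] holders={T1,T3}
Step 12: signal(T3) -> count=0 queue=[] holders={T1,T2}
Step 13: wait(T3) -> count=0 queue=[T3] holders={T1,T2}
Step 14: signal(T1) -> count=0 queue=[] holders={T2,T3}
Step 15: wait(T1) -> count=0 queue=[T1] holders={T2,T3}
Step 16: signal(T2) -> count=0 queue=[] holders={T1,T3}
Step 17: wait(T2) -> count=0 queue=[T2] holders={T1,T3}
Step 18: signal(T1) -> count=0 queue=[] holders={T2,T3}
Step 19: signal(T2) -> count=1 queue=[] holders={T3}
Final holders: {T3} -> 1 thread(s)

Answer: 1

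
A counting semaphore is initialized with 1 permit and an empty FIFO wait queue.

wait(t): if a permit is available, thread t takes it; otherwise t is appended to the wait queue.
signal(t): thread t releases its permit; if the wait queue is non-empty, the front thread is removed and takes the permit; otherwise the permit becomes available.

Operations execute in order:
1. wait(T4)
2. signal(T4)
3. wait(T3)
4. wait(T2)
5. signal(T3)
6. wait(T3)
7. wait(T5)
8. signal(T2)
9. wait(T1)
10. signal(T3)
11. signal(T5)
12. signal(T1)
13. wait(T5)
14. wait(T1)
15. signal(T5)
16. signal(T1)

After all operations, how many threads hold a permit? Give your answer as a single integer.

Step 1: wait(T4) -> count=0 queue=[] holders={T4}
Step 2: signal(T4) -> count=1 queue=[] holders={none}
Step 3: wait(T3) -> count=0 queue=[] holders={T3}
Step 4: wait(T2) -> count=0 queue=[T2] holders={T3}
Step 5: signal(T3) -> count=0 queue=[] holders={T2}
Step 6: wait(T3) -> count=0 queue=[T3] holders={T2}
Step 7: wait(T5) -> count=0 queue=[T3,T5] holders={T2}
Step 8: signal(T2) -> count=0 queue=[T5] holders={T3}
Step 9: wait(T1) -> count=0 queue=[T5,T1] holders={T3}
Step 10: signal(T3) -> count=0 queue=[T1] holders={T5}
Step 11: signal(T5) -> count=0 queue=[] holders={T1}
Step 12: signal(T1) -> count=1 queue=[] holders={none}
Step 13: wait(T5) -> count=0 queue=[] holders={T5}
Step 14: wait(T1) -> count=0 queue=[T1] holders={T5}
Step 15: signal(T5) -> count=0 queue=[] holders={T1}
Step 16: signal(T1) -> count=1 queue=[] holders={none}
Final holders: {none} -> 0 thread(s)

Answer: 0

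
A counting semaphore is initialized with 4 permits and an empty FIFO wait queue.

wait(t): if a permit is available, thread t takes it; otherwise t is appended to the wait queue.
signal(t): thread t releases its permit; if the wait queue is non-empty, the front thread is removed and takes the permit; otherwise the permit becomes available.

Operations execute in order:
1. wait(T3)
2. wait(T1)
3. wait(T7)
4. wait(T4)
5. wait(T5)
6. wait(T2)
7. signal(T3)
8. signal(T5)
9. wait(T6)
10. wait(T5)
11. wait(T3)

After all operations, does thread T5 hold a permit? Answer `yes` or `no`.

Step 1: wait(T3) -> count=3 queue=[] holders={T3}
Step 2: wait(T1) -> count=2 queue=[] holders={T1,T3}
Step 3: wait(T7) -> count=1 queue=[] holders={T1,T3,T7}
Step 4: wait(T4) -> count=0 queue=[] holders={T1,T3,T4,T7}
Step 5: wait(T5) -> count=0 queue=[T5] holders={T1,T3,T4,T7}
Step 6: wait(T2) -> count=0 queue=[T5,T2] holders={T1,T3,T4,T7}
Step 7: signal(T3) -> count=0 queue=[T2] holders={T1,T4,T5,T7}
Step 8: signal(T5) -> count=0 queue=[] holders={T1,T2,T4,T7}
Step 9: wait(T6) -> count=0 queue=[T6] holders={T1,T2,T4,T7}
Step 10: wait(T5) -> count=0 queue=[T6,T5] holders={T1,T2,T4,T7}
Step 11: wait(T3) -> count=0 queue=[T6,T5,T3] holders={T1,T2,T4,T7}
Final holders: {T1,T2,T4,T7} -> T5 not in holders

Answer: no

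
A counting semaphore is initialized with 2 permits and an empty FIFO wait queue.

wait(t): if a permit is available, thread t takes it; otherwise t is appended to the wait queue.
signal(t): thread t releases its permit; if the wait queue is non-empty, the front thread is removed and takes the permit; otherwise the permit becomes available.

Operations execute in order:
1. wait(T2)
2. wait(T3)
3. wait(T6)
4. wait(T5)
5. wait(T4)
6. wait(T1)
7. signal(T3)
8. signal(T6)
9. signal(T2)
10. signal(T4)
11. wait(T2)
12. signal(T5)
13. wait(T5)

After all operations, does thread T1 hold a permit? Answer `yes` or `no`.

Step 1: wait(T2) -> count=1 queue=[] holders={T2}
Step 2: wait(T3) -> count=0 queue=[] holders={T2,T3}
Step 3: wait(T6) -> count=0 queue=[T6] holders={T2,T3}
Step 4: wait(T5) -> count=0 queue=[T6,T5] holders={T2,T3}
Step 5: wait(T4) -> count=0 queue=[T6,T5,T4] holders={T2,T3}
Step 6: wait(T1) -> count=0 queue=[T6,T5,T4,T1] holders={T2,T3}
Step 7: signal(T3) -> count=0 queue=[T5,T4,T1] holders={T2,T6}
Step 8: signal(T6) -> count=0 queue=[T4,T1] holders={T2,T5}
Step 9: signal(T2) -> count=0 queue=[T1] holders={T4,T5}
Step 10: signal(T4) -> count=0 queue=[] holders={T1,T5}
Step 11: wait(T2) -> count=0 queue=[T2] holders={T1,T5}
Step 12: signal(T5) -> count=0 queue=[] holders={T1,T2}
Step 13: wait(T5) -> count=0 queue=[T5] holders={T1,T2}
Final holders: {T1,T2} -> T1 in holders

Answer: yes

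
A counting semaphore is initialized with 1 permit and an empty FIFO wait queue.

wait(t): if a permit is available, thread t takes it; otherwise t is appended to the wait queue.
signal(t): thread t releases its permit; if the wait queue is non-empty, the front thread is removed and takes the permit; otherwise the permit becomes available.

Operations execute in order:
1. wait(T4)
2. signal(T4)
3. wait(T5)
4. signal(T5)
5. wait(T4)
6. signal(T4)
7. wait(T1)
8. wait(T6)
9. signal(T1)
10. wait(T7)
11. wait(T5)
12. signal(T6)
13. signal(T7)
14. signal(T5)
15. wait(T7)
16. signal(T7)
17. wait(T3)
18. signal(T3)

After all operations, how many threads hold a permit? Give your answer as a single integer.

Step 1: wait(T4) -> count=0 queue=[] holders={T4}
Step 2: signal(T4) -> count=1 queue=[] holders={none}
Step 3: wait(T5) -> count=0 queue=[] holders={T5}
Step 4: signal(T5) -> count=1 queue=[] holders={none}
Step 5: wait(T4) -> count=0 queue=[] holders={T4}
Step 6: signal(T4) -> count=1 queue=[] holders={none}
Step 7: wait(T1) -> count=0 queue=[] holders={T1}
Step 8: wait(T6) -> count=0 queue=[T6] holders={T1}
Step 9: signal(T1) -> count=0 queue=[] holders={T6}
Step 10: wait(T7) -> count=0 queue=[T7] holders={T6}
Step 11: wait(T5) -> count=0 queue=[T7,T5] holders={T6}
Step 12: signal(T6) -> count=0 queue=[T5] holders={T7}
Step 13: signal(T7) -> count=0 queue=[] holders={T5}
Step 14: signal(T5) -> count=1 queue=[] holders={none}
Step 15: wait(T7) -> count=0 queue=[] holders={T7}
Step 16: signal(T7) -> count=1 queue=[] holders={none}
Step 17: wait(T3) -> count=0 queue=[] holders={T3}
Step 18: signal(T3) -> count=1 queue=[] holders={none}
Final holders: {none} -> 0 thread(s)

Answer: 0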